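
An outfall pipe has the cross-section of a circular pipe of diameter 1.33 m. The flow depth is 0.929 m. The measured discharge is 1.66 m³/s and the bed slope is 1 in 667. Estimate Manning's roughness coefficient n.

For a circular section of diameter D = 1.33 m at depth y = 0.929 m, the central angle is θ = 2 arccos(1 − 2y/D) = 3.958 rad. Then A = (D²/8)(θ − sin θ) = 1.036 m² and P = Dθ/2 = 2.632 m.
Hydraulic radius R = A/P = 1.036/2.632 = 0.3937 m.
Rearranging Manning's equation: n = (1/Q) A R^(2/3) S^(1/2) = (1/1.66) × 1.036 × 0.3937^(2/3) × √0.001499 = 0.013.

n = 0.013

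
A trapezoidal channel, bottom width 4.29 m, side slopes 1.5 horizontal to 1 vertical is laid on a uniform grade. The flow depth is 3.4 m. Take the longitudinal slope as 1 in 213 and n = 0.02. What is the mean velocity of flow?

V = 5.31 m/s

With bottom width b = 4.29 m and side slope z = 1.5: A = (b + zy)y = (4.29 + 1.5×3.4)×3.4 = 31.93 m²; P = b + 2y√(1+z²) = 4.29 + 2×3.4×1.803 = 16.55 m.
Hydraulic radius R = A/P = 31.93/16.55 = 1.929 m.
From Manning's equation, V = (1/n) R^(2/3) S^(1/2) = (1/0.02) × 1.929^(2/3) × 0.004695^(1/2) = 5.31 m/s.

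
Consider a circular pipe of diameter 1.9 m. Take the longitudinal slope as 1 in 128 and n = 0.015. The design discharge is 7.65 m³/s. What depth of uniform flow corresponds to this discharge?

y_n = 1.23 m

Manning's equation rearranged: A R^(2/3) = nQ / (1·√S) = 0.015 × 7.65 / (√0.007812) = 1.298.
Trying y = 1.51 m: A R^(2/3) = 1.676 — over.
Trying y = 0.892 m: A R^(2/3) = 0.7744 — short.
Trying y = 1.23 m: A R^(2/3) = 1.298 — close enough.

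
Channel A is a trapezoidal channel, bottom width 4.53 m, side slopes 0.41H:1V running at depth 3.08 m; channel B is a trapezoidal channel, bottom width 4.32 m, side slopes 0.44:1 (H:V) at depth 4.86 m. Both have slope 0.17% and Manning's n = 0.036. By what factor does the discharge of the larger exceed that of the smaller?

Channel A: With bottom width b = 4.53 m and side slope z = 0.41: A = (b + zy)y = (4.53 + 0.41×3.08)×3.08 = 17.84 m²; P = b + 2y√(1+z²) = 4.53 + 2×3.08×1.081 = 11.19 m. Hydraulic radius R = A/P = 17.84/11.19 = 1.595 m. Q_A = (1/0.036)·17.84·1.595^(2/3)·√0.0017 = 27.89 m³/s.
Channel B: With bottom width b = 4.32 m and side slope z = 0.44: A = (b + zy)y = (4.32 + 0.44×4.86)×4.86 = 31.39 m²; P = b + 2y√(1+z²) = 4.32 + 2×4.86×1.093 = 14.94 m. Hydraulic radius R = A/P = 31.39/14.94 = 2.101 m. Q_B = (1/0.036)·31.39·2.101^(2/3)·√0.0017 = 58.97 m³/s.
The larger discharge is 58.97 m³/s and the smaller is 27.89 m³/s; the ratio is 2.11.

2.11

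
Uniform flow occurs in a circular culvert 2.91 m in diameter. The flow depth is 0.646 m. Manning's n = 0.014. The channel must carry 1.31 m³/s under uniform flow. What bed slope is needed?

For a circular section of diameter D = 2.91 m at depth y = 0.646 m, the central angle is θ = 2 arccos(1 − 2y/D) = 1.962 rad. Then A = (D²/8)(θ − sin θ) = 1.099 m² and P = Dθ/2 = 2.855 m.
Hydraulic radius R = A/P = 1.099/2.855 = 0.3849 m.
From Manning's equation, S = [nQ / (1 A R^(2/3))]² = [0.014 × 1.31 / (1 × 1.099 × 0.3849^(2/3))]² = 0.000995.

S = 0.000995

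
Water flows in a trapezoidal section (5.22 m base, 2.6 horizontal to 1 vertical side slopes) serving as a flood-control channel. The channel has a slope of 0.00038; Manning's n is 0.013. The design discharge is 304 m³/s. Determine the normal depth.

Manning's equation rearranged: A R^(2/3) = nQ / (1·√S) = 0.013 × 304 / (√0.00038) = 202.7.
At y = 4.2 m: A R^(2/3) = 120.5 — too small.
At y = 6.06 m: A R^(2/3) = 279.5 — too large.
At y = 5.28 m: A R^(2/3) = 202.9 — close enough.

y_n = 5.28 m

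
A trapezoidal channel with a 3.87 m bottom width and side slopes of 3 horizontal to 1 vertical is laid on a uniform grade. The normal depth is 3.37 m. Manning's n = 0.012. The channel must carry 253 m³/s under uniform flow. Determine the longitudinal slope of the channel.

With bottom width b = 3.87 m and side slope z = 3: A = (b + zy)y = (3.87 + 3×3.37)×3.37 = 47.11 m²; P = b + 2y√(1+z²) = 3.87 + 2×3.37×3.162 = 25.18 m.
Hydraulic radius R = A/P = 47.11/25.18 = 1.871 m.
From Manning's equation, S = [nQ / (1 A R^(2/3))]² = [0.012 × 253 / (1 × 47.11 × 1.871^(2/3))]² = 0.0018.

S = 0.0018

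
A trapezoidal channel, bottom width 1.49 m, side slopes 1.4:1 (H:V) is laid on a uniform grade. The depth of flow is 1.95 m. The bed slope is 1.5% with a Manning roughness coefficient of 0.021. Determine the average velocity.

V = 5.85 m/s

With bottom width b = 1.49 m and side slope z = 1.4: A = (b + zy)y = (1.49 + 1.4×1.95)×1.95 = 8.229 m²; P = b + 2y√(1+z²) = 1.49 + 2×1.95×1.72 = 8.2 m.
Hydraulic radius R = A/P = 8.229/8.2 = 1.004 m.
From Manning's equation, V = (1/n) R^(2/3) S^(1/2) = (1/0.021) × 1.004^(2/3) × 0.015^(1/2) = 5.85 m/s.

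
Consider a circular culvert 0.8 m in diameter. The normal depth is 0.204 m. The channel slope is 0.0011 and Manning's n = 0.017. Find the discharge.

Q = 0.0478 m³/s

For a circular section of diameter D = 0.8 m at depth y = 0.204 m, the central angle is θ = 2 arccos(1 − 2y/D) = 2.117 rad. Then A = (D²/8)(θ − sin θ) = 0.1011 m² and P = Dθ/2 = 0.847 m.
Hydraulic radius R = A/P = 0.1011/0.847 = 0.1193 m.
Manning's equation: Q = (1/n) A R^(2/3) S^(1/2) = (1/0.017) × 0.1011 × 0.1193^(2/3) × 0.0011^(1/2) = 0.0478 m³/s.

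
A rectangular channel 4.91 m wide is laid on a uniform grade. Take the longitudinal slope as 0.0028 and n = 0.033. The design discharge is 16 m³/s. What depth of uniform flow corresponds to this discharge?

y_n = 1.93 m

Manning's equation rearranged: A R^(2/3) = nQ / (1·√S) = 0.033 × 16 / (√0.0028) = 9.978.
Trying y = 2.19 m: A R^(2/3) = 11.85 — high.
Trying y = 1.44 m: A R^(2/3) = 6.628 — low.
Trying y = 1.93 m: A R^(2/3) = 9.978 — matches.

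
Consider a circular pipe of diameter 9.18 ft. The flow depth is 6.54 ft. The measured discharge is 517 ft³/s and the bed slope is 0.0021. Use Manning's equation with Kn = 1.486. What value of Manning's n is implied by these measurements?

For a circular section of diameter D = 9.18 ft at depth y = 6.54 ft, the central angle is θ = 2 arccos(1 − 2y/D) = 4.019 rad. Then A = (D²/8)(θ − sin θ) = 50.44 ft² and P = Dθ/2 = 18.45 ft.
Hydraulic radius R = A/P = 50.44/18.45 = 2.734 ft.
Rearranging Manning's equation: n = (1.486/Q) A R^(2/3) S^(1/2) = (1.486/517) × 50.44 × 2.734^(2/3) × √0.0021 = 0.013.

n = 0.013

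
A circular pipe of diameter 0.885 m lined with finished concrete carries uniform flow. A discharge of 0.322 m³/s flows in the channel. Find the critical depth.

At critical depth, Q² T / (g A³) = 1, i.e. A³/T = Q²/g = 0.322²/9.81 = 0.01057.
At y = 0.28 m: A³/T = 0.005664 — too small.
At y = 0.372 m: A³/T = 0.01692 — too large.
At y = 0.329 m: A³/T = 0.01056 — ≈ 0.01057.

y_c = 0.329 m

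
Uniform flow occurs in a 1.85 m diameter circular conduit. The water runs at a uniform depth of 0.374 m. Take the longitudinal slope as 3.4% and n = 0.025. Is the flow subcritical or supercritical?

For a circular section of diameter D = 1.85 m at depth y = 0.374 m, the central angle is θ = 2 arccos(1 − 2y/D) = 1.865 rad. Then A = (D²/8)(θ − sin θ) = 0.3886 m² and P = Dθ/2 = 1.725 m.
Hydraulic radius R = A/P = 0.3886/1.725 = 0.2252 m.
V = (1/n) R^(2/3) √S = (1/0.025) × 0.2252^(2/3) × √0.034 = 2.73 m/s. Hydraulic depth D_h = A/T = 0.3886/1.486 = 0.2615 m.
Froude number Fr = V/√(g·D_h) = 2.73/√(9.81×0.2615) = 1.7, which is greater than 1, so the flow is supercritical.

supercritical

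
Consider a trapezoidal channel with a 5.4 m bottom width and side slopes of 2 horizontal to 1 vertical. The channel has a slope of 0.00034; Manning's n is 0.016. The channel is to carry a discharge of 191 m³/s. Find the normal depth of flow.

Manning's equation rearranged: A R^(2/3) = nQ / (1·√S) = 0.016 × 191 / (√0.00034) = 165.7.
Trying y = 6.38 m: A R^(2/3) = 262.7 — high.
Trying y = 4.49 m: A R^(2/3) = 120 — low.
Trying y = 5.2 m: A R^(2/3) = 165.8 — close enough.

y_n = 5.2 m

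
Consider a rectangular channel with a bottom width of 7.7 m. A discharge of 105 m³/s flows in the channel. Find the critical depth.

For a rectangular channel, critical depth y_c = (q²/g)^(1/3) where q = Q/b = 105/7.7 = 13.64 m²/s.
So y_c = (13.64²/9.81)^(1/3) = 2.67 m.

y_c = 2.67 m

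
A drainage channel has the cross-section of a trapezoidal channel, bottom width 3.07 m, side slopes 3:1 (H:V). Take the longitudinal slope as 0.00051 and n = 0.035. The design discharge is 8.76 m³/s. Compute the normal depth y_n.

y_n = 1.68 m

Manning's equation rearranged: A R^(2/3) = nQ / (1·√S) = 0.035 × 8.76 / (√0.00051) = 13.58.
At y = 1.19 m: A R^(2/3) = 6.498 — too small.
At y = 2.12 m: A R^(2/3) = 22.74 — too large.
At y = 1.68 m: A R^(2/3) = 13.58 — close enough.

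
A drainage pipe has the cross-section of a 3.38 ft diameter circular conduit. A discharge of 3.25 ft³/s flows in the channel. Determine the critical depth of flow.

y_c = 0.544 ft

At critical depth, Q² T / (g A³) = 1, i.e. A³/T = Q²/g = 3.25²/32.2 = 0.328.
Try y = 0.612 ft: A³/T = 0.522 — too large.
Try y = 0.42 ft: A³/T = 0.1185 — too small.
Try y = 0.544 ft: A³/T = 0.3286 — close enough.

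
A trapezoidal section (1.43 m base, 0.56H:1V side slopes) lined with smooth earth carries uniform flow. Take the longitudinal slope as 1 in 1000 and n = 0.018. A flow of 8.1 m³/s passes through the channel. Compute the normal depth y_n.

y_n = 2.01 m

Manning's equation rearranged: A R^(2/3) = nQ / (1·√S) = 0.018 × 8.1 / (√0.001) = 4.611.
Try y = 1.6 m: A R^(2/3) = 3.017 — too small.
Try y = 2.41 m: A R^(2/3) = 6.534 — too large.
Try y = 2.01 m: A R^(2/3) = 4.612 — ≈ 4.611.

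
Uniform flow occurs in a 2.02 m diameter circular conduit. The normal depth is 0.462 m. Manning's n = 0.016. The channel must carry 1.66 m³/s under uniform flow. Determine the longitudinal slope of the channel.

S = 0.013

For a circular section of diameter D = 2.02 m at depth y = 0.462 m, the central angle is θ = 2 arccos(1 − 2y/D) = 1.995 rad. Then A = (D²/8)(θ − sin θ) = 0.5524 m² and P = Dθ/2 = 2.015 m.
Hydraulic radius R = A/P = 0.5524/2.015 = 0.2742 m.
From Manning's equation, S = [nQ / (1 A R^(2/3))]² = [0.016 × 1.66 / (1 × 0.5524 × 0.2742^(2/3))]² = 0.013.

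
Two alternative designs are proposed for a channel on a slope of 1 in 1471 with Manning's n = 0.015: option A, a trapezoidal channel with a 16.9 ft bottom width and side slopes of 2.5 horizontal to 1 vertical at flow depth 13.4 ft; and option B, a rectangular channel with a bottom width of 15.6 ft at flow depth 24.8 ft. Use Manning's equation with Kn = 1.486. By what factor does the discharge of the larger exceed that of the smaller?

Channel A: With bottom width b = 16.9 ft and side slope z = 2.5: A = (b + zy)y = (16.9 + 2.5×13.4)×13.4 = 675.4 ft²; P = b + 2y√(1+z²) = 16.9 + 2×13.4×2.693 = 89.06 ft. Hydraulic radius R = A/P = 675.4/89.06 = 7.583 ft. Q_A = (1.486/0.015)·675.4·7.583^(2/3)·√0.0006798 = 6733 ft³/s.
Channel B: Flow area A = b·y = 15.6 × 24.8 = 386.9 ft². Wetted perimeter P = b + 2y = 15.6 + 2×24.8 = 65.2 ft. Hydraulic radius R = A/P = 386.9/65.2 = 5.934 ft. Q_B = (1.486/0.015)·386.9·5.934^(2/3)·√0.0006798 = 3275 ft³/s.
The larger discharge is 6733 ft³/s and the smaller is 3275 ft³/s; the ratio is 2.06.

2.06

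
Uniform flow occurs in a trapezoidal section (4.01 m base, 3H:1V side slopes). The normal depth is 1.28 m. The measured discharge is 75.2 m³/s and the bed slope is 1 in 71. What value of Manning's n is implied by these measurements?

n = 0.014

With bottom width b = 4.01 m and side slope z = 3: A = (b + zy)y = (4.01 + 3×1.28)×1.28 = 10.05 m²; P = b + 2y√(1+z²) = 4.01 + 2×1.28×3.162 = 12.11 m.
Hydraulic radius R = A/P = 10.05/12.11 = 0.83 m.
Rearranging Manning's equation: n = (1/Q) A R^(2/3) S^(1/2) = (1/75.2) × 10.05 × 0.83^(2/3) × √0.01408 = 0.014.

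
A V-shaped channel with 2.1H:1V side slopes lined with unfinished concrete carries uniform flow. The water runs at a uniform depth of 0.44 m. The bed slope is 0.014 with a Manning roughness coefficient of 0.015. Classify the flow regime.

For a triangular section with side slope z = 2.1: A = zy² = 2.1×0.44² = 0.4066 m²; P = 2y√(1+z²) = 2×0.44×2.326 = 2.047 m.
Hydraulic radius R = A/P = 0.4066/2.047 = 0.1986 m.
V = (1/n) R^(2/3) √S = (1/0.015) × 0.1986^(2/3) × √0.014 = 2.685 m/s. Hydraulic depth D_h = A/T = 0.4066/1.848 = 0.22 m.
Froude number Fr = V/√(g·D_h) = 2.685/√(9.81×0.22) = 1.83, which is greater than 1, so the flow is supercritical.

supercritical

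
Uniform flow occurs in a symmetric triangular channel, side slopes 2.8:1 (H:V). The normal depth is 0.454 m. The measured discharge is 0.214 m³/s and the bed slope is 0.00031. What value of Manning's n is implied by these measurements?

For a triangular section with side slope z = 2.8: A = zy² = 2.8×0.454² = 0.5771 m²; P = 2y√(1+z²) = 2×0.454×2.973 = 2.7 m.
Hydraulic radius R = A/P = 0.5771/2.7 = 0.2138 m.
Rearranging Manning's equation: n = (1/Q) A R^(2/3) S^(1/2) = (1/0.214) × 0.5771 × 0.2138^(2/3) × √0.00031 = 0.017.

n = 0.017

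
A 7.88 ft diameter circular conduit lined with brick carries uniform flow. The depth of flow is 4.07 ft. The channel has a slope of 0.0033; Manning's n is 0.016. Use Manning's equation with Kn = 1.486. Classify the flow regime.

For a circular section of diameter D = 7.88 ft at depth y = 4.07 ft, the central angle is θ = 2 arccos(1 − 2y/D) = 3.208 rad. Then A = (D²/8)(θ − sin θ) = 25.41 ft² and P = Dθ/2 = 12.64 ft.
Hydraulic radius R = A/P = 25.41/12.64 = 2.011 ft.
V = (1.486/n) R^(2/3) √S = (1.486/0.016) × 2.011^(2/3) × √0.0033 = 8.499 ft/s. Hydraulic depth D_h = A/T = 25.41/7.876 = 3.226 ft.
Froude number Fr = V/√(g·D_h) = 8.499/√(32.2×3.226) = 0.834, which is less than 1, so the flow is subcritical.

subcritical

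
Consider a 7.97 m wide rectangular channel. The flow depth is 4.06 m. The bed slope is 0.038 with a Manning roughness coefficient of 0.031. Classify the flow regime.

supercritical

Flow area A = b·y = 7.97 × 4.06 = 32.36 m². Wetted perimeter P = b + 2y = 7.97 + 2×4.06 = 16.09 m.
Hydraulic radius R = A/P = 32.36/16.09 = 2.011 m.
V = (1/n) R^(2/3) √S = (1/0.031) × 2.011^(2/3) × √0.038 = 10.02 m/s. Hydraulic depth D_h = A/T = 32.36/7.97 = 4.06 m.
Froude number Fr = V/√(g·D_h) = 10.02/√(9.81×4.06) = 1.59, which is greater than 1, so the flow is supercritical.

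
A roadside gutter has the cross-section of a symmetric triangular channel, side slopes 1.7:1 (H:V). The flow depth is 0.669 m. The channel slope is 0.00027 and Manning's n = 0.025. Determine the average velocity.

V = 0.287 m/s

For a triangular section with side slope z = 1.7: A = zy² = 1.7×0.669² = 0.7609 m²; P = 2y√(1+z²) = 2×0.669×1.972 = 2.639 m.
Hydraulic radius R = A/P = 0.7609/2.639 = 0.2883 m.
From Manning's equation, V = (1/n) R^(2/3) S^(1/2) = (1/0.025) × 0.2883^(2/3) × 0.00027^(1/2) = 0.287 m/s.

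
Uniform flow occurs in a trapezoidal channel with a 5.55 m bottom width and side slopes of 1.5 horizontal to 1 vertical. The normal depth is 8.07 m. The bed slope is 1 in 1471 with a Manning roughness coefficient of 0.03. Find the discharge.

Q = 318 m³/s

With bottom width b = 5.55 m and side slope z = 1.5: A = (b + zy)y = (5.55 + 1.5×8.07)×8.07 = 142.5 m²; P = b + 2y√(1+z²) = 5.55 + 2×8.07×1.803 = 34.65 m.
Hydraulic radius R = A/P = 142.5/34.65 = 4.112 m.
Manning's equation: Q = (1/n) A R^(2/3) S^(1/2) = (1/0.03) × 142.5 × 4.112^(2/3) × 0.0006798^(1/2) = 318 m³/s.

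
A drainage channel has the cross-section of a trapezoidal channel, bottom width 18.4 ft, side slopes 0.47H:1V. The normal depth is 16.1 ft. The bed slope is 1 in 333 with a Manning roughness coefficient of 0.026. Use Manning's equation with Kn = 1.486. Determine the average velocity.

With bottom width b = 18.4 ft and side slope z = 0.47: A = (b + zy)y = (18.4 + 0.47×16.1)×16.1 = 418.1 ft²; P = b + 2y√(1+z²) = 18.4 + 2×16.1×1.105 = 53.98 ft.
Hydraulic radius R = A/P = 418.1/53.98 = 7.745 ft.
From Manning's equation, V = (1.486/n) R^(2/3) S^(1/2) = (1.486/0.026) × 7.745^(2/3) × 0.003003^(1/2) = 12.3 ft/s.

V = 12.3 ft/s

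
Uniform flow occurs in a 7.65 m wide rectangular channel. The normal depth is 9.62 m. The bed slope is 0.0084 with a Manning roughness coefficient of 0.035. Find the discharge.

Flow area A = b·y = 7.65 × 9.62 = 73.59 m². Wetted perimeter P = b + 2y = 7.65 + 2×9.62 = 26.89 m.
Hydraulic radius R = A/P = 73.59/26.89 = 2.737 m.
Manning's equation: Q = (1/n) A R^(2/3) S^(1/2) = (1/0.035) × 73.59 × 2.737^(2/3) × 0.0084^(1/2) = 377 m³/s.

Q = 377 m³/s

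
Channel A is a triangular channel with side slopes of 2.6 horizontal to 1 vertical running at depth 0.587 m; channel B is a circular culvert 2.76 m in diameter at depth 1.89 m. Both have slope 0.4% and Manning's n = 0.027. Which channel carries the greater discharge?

channel B

Channel A: For a triangular section with side slope z = 2.6: A = zy² = 2.6×0.587² = 0.8959 m²; P = 2y√(1+z²) = 2×0.587×2.786 = 3.27 m. Hydraulic radius R = A/P = 0.8959/3.27 = 0.2739 m. Q_A = (1/0.027)·0.8959·0.2739^(2/3)·√0.004 = 0.8851 m³/s.
Channel B: For a circular section of diameter D = 2.76 m at depth y = 1.89 m, the central angle is θ = 2 arccos(1 − 2y/D) = 3.899 rad. Then A = (D²/8)(θ − sin θ) = 4.366 m² and P = Dθ/2 = 5.38 m. Hydraulic radius R = A/P = 4.366/5.38 = 0.8116 m. Q_B = (1/0.027)·4.366·0.8116^(2/3)·√0.004 = 8.899 m³/s.
Q_A = 0.8851 m³/s vs Q_B = 8.899 m³/s, so channel B carries more.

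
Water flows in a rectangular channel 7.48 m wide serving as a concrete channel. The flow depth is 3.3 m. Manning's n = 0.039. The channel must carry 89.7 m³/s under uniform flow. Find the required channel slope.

S = 0.0095

Flow area A = b·y = 7.48 × 3.3 = 24.68 m². Wetted perimeter P = b + 2y = 7.48 + 2×3.3 = 14.08 m.
Hydraulic radius R = A/P = 24.68/14.08 = 1.753 m.
From Manning's equation, S = [nQ / (1 A R^(2/3))]² = [0.039 × 89.7 / (1 × 24.68 × 1.753^(2/3))]² = 0.0095.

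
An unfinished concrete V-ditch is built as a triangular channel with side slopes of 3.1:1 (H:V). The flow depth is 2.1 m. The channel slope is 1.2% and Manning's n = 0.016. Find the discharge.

Q = 93.6 m³/s

For a triangular section with side slope z = 3.1: A = zy² = 3.1×2.1² = 13.67 m²; P = 2y√(1+z²) = 2×2.1×3.257 = 13.68 m.
Hydraulic radius R = A/P = 13.67/13.68 = 0.9993 m.
Manning's equation: Q = (1/n) A R^(2/3) S^(1/2) = (1/0.016) × 13.67 × 0.9993^(2/3) × 0.012^(1/2) = 93.6 m³/s.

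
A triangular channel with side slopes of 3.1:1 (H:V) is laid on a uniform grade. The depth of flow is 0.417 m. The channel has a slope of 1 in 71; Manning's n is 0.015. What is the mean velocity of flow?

V = 2.69 m/s

For a triangular section with side slope z = 3.1: A = zy² = 3.1×0.417² = 0.5391 m²; P = 2y√(1+z²) = 2×0.417×3.257 = 2.717 m.
Hydraulic radius R = A/P = 0.5391/2.717 = 0.1984 m.
From Manning's equation, V = (1/n) R^(2/3) S^(1/2) = (1/0.015) × 0.1984^(2/3) × 0.01408^(1/2) = 2.69 m/s.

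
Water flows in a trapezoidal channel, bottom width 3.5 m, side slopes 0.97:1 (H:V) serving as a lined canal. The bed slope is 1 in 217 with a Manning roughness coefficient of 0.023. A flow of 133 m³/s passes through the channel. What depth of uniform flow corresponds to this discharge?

y_n = 3.91 m

Manning's equation rearranged: A R^(2/3) = nQ / (1·√S) = 0.023 × 133 / (√0.004608) = 45.06.
Trying y = 4.85 m: A R^(2/3) = 70.11 — high.
Trying y = 3.02 m: A R^(2/3) = 26.89 — low.
Trying y = 3.91 m: A R^(2/3) = 44.98 — close enough.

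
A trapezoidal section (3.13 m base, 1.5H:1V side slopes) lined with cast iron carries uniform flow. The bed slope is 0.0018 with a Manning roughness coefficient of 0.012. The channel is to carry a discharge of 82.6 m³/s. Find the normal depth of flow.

y_n = 2.59 m

Manning's equation rearranged: A R^(2/3) = nQ / (1·√S) = 0.012 × 82.6 / (√0.0018) = 23.36.
Trying y = 2.24 m: A R^(2/3) = 17.29 — low.
Trying y = 2.97 m: A R^(2/3) = 31.17 — high.
Trying y = 2.59 m: A R^(2/3) = 23.35 — ≈ 23.36.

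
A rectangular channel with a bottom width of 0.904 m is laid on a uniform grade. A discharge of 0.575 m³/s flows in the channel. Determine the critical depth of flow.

For a rectangular channel, critical depth y_c = (q²/g)^(1/3) where q = Q/b = 0.575/0.904 = 0.6361 m²/s.
So y_c = (0.6361²/9.81)^(1/3) = 0.345 m.

y_c = 0.345 m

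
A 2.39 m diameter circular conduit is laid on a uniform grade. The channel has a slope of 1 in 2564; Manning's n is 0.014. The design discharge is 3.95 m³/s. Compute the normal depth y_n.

y_n = 1.74 m

Manning's equation rearranged: A R^(2/3) = nQ / (1·√S) = 0.014 × 3.95 / (√0.00039) = 2.8.
At y = 1.22 m: A R^(2/3) = 1.648 — low.
At y = 2.15 m: A R^(2/3) = 3.391 — high.
At y = 1.74 m: A R^(2/3) = 2.801 — close enough.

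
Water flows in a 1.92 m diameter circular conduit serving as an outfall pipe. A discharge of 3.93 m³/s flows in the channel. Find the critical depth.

y_c = 0.959 m

At critical depth, Q² T / (g A³) = 1, i.e. A³/T = Q²/g = 3.93²/9.81 = 1.574.
At y = 0.789 m: A³/T = 0.7458 — short.
At y = 1.04 m: A³/T = 2.145 — over.
At y = 0.959 m: A³/T = 1.574 — ≈ 1.574.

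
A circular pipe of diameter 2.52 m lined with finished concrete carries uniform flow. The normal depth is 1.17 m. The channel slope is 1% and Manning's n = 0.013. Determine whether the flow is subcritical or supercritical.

For a circular section of diameter D = 2.52 m at depth y = 1.17 m, the central angle is θ = 2 arccos(1 − 2y/D) = 2.999 rad. Then A = (D²/8)(θ − sin θ) = 2.267 m² and P = Dθ/2 = 3.778 m.
Hydraulic radius R = A/P = 2.267/3.778 = 0.6001 m.
V = (1/n) R^(2/3) √S = (1/0.013) × 0.6001^(2/3) × √0.01 = 5.473 m/s. Hydraulic depth D_h = A/T = 2.267/2.514 = 0.902 m.
Froude number Fr = V/√(g·D_h) = 5.473/√(9.81×0.902) = 1.84, which is greater than 1, so the flow is supercritical.

supercritical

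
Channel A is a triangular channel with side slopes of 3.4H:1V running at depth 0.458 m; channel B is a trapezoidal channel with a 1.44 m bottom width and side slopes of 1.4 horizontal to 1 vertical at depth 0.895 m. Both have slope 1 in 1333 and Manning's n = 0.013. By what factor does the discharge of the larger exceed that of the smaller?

Channel A: For a triangular section with side slope z = 3.4: A = zy² = 3.4×0.458² = 0.7132 m²; P = 2y√(1+z²) = 2×0.458×3.544 = 3.246 m. Hydraulic radius R = A/P = 0.7132/3.246 = 0.2197 m. Q_A = (1/0.013)·0.7132·0.2197^(2/3)·√0.0007502 = 0.5471 m³/s.
Channel B: With bottom width b = 1.44 m and side slope z = 1.4: A = (b + zy)y = (1.44 + 1.4×0.895)×0.895 = 2.41 m²; P = b + 2y√(1+z²) = 1.44 + 2×0.895×1.72 = 4.52 m. Hydraulic radius R = A/P = 2.41/4.52 = 0.5333 m. Q_B = (1/0.013)·2.41·0.5333^(2/3)·√0.0007502 = 3.339 m³/s.
The larger discharge is 3.339 m³/s and the smaller is 0.5471 m³/s; the ratio is 6.1.

6.1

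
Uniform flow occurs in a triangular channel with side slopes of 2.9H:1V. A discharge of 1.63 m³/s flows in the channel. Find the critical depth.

y_c = 0.578 m

At critical depth, Q² T / (g A³) = 1, i.e. A³/T = Q²/g = 1.63²/9.81 = 0.2708.
At y = 0.629 m: A³/T = 0.414 — too large.
At y = 0.5 m: A³/T = 0.1314 — too small.
At y = 0.578 m: A³/T = 0.2713 — matches.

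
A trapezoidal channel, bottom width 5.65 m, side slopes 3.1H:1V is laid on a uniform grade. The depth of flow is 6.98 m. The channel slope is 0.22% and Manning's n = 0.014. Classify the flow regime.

supercritical

With bottom width b = 5.65 m and side slope z = 3.1: A = (b + zy)y = (5.65 + 3.1×6.98)×6.98 = 190.5 m²; P = b + 2y√(1+z²) = 5.65 + 2×6.98×3.257 = 51.12 m.
Hydraulic radius R = A/P = 190.5/51.12 = 3.726 m.
V = (1/n) R^(2/3) √S = (1/0.014) × 3.726^(2/3) × √0.0022 = 8.052 m/s. Hydraulic depth D_h = A/T = 190.5/48.93 = 3.893 m.
Froude number Fr = V/√(g·D_h) = 8.052/√(9.81×3.893) = 1.3, which is greater than 1, so the flow is supercritical.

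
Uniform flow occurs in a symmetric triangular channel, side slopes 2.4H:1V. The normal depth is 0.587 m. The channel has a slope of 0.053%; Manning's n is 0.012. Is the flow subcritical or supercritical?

subcritical

For a triangular section with side slope z = 2.4: A = zy² = 2.4×0.587² = 0.827 m²; P = 2y√(1+z²) = 2×0.587×2.6 = 3.052 m.
Hydraulic radius R = A/P = 0.827/3.052 = 0.2709 m.
V = (1/n) R^(2/3) √S = (1/0.012) × 0.2709^(2/3) × √0.00053 = 0.8033 m/s. Hydraulic depth D_h = A/T = 0.827/2.818 = 0.2935 m.
Froude number Fr = V/√(g·D_h) = 0.8033/√(9.81×0.2935) = 0.473, which is less than 1, so the flow is subcritical.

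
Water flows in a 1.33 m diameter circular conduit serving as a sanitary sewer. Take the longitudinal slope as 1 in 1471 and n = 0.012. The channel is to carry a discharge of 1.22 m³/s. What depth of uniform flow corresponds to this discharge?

Manning's equation rearranged: A R^(2/3) = nQ / (1·√S) = 0.012 × 1.22 / (√0.0006798) = 0.5615.
Try y = 0.706 m: A R^(2/3) = 0.3685 — low.
Try y = 0.935 m: A R^(2/3) = 0.5614 — close enough.

y_n = 0.935 m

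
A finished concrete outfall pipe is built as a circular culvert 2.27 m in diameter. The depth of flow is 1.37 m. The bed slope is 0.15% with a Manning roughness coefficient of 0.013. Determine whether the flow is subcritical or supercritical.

subcritical

For a circular section of diameter D = 2.27 m at depth y = 1.37 m, the central angle is θ = 2 arccos(1 − 2y/D) = 3.559 rad. Then A = (D²/8)(θ − sin θ) = 2.553 m² and P = Dθ/2 = 4.039 m.
Hydraulic radius R = A/P = 2.553/4.039 = 0.6321 m.
V = (1/n) R^(2/3) √S = (1/0.013) × 0.6321^(2/3) × √0.0015 = 2.194 m/s. Hydraulic depth D_h = A/T = 2.553/2.221 = 1.15 m.
Froude number Fr = V/√(g·D_h) = 2.194/√(9.81×1.15) = 0.653, which is less than 1, so the flow is subcritical.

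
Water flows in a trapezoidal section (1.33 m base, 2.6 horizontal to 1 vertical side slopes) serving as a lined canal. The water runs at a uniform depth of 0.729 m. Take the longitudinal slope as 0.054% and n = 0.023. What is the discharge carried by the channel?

With bottom width b = 1.33 m and side slope z = 2.6: A = (b + zy)y = (1.33 + 2.6×0.729)×0.729 = 2.351 m²; P = b + 2y√(1+z²) = 1.33 + 2×0.729×2.786 = 5.392 m.
Hydraulic radius R = A/P = 2.351/5.392 = 0.4361 m.
Manning's equation: Q = (1/n) A R^(2/3) S^(1/2) = (1/0.023) × 2.351 × 0.4361^(2/3) × 0.00054^(1/2) = 1.37 m³/s.

Q = 1.37 m³/s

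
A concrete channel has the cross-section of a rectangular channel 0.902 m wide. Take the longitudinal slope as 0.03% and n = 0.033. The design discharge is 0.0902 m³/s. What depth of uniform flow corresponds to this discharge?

Manning's equation rearranged: A R^(2/3) = nQ / (1·√S) = 0.033 × 0.0902 / (√0.0003) = 0.1719.
Try y = 0.352 m: A R^(2/3) = 0.1078 — low.
Try y = 0.498 m: A R^(2/3) = 0.1719 — close enough.

y_n = 0.498 m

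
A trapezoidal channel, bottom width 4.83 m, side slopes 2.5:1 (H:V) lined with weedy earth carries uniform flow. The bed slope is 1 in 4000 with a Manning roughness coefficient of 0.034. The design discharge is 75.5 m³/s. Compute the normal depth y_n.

Manning's equation rearranged: A R^(2/3) = nQ / (1·√S) = 0.034 × 75.5 / (√0.00025) = 162.4.
Try y = 3.69 m: A R^(2/3) = 85.04 — too small.
Try y = 4.91 m: A R^(2/3) = 162.3 — ≈ 162.4.

y_n = 4.91 m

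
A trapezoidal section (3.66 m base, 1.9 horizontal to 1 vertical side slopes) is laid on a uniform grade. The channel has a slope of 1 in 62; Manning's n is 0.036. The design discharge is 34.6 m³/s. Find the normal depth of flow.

y_n = 1.52 m

Manning's equation rearranged: A R^(2/3) = nQ / (1·√S) = 0.036 × 34.6 / (√0.01613) = 9.808.
At y = 1.81 m: A R^(2/3) = 13.89 — over.
At y = 1.05 m: A R^(2/3) = 4.8 — short.
At y = 1.52 m: A R^(2/3) = 9.8 — ≈ 9.808.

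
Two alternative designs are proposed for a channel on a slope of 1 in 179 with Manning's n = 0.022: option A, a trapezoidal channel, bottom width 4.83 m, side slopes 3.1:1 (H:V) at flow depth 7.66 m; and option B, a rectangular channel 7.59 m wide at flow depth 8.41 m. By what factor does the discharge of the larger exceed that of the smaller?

Channel A: With bottom width b = 4.83 m and side slope z = 3.1: A = (b + zy)y = (4.83 + 3.1×7.66)×7.66 = 218.9 m²; P = b + 2y√(1+z²) = 4.83 + 2×7.66×3.257 = 54.73 m. Hydraulic radius R = A/P = 218.9/54.73 = 3.999 m. Q_A = (1/0.022)·218.9·3.999^(2/3)·√0.005587 = 1874 m³/s.
Channel B: Flow area A = b·y = 7.59 × 8.41 = 63.83 m². Wetted perimeter P = b + 2y = 7.59 + 2×8.41 = 24.41 m. Hydraulic radius R = A/P = 63.83/24.41 = 2.615 m. Q_B = (1/0.022)·63.83·2.615^(2/3)·√0.005587 = 411.6 m³/s.
The larger discharge is 1874 m³/s and the smaller is 411.6 m³/s; the ratio is 4.55.

4.55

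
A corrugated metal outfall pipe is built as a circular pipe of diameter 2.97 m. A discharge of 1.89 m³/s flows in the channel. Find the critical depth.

At critical depth, Q² T / (g A³) = 1, i.e. A³/T = Q²/g = 1.89²/9.81 = 0.3641.
Trying y = 0.407 m: A³/T = 0.09137 — short.
Trying y = 0.629 m: A³/T = 0.5054 — over.
Trying y = 0.578 m: A³/T = 0.3629 — close enough.

y_c = 0.578 m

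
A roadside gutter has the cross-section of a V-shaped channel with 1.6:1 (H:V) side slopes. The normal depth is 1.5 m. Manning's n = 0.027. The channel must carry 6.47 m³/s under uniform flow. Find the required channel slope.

S = 0.00431

For a triangular section with side slope z = 1.6: A = zy² = 1.6×1.5² = 3.6 m²; P = 2y√(1+z²) = 2×1.5×1.887 = 5.66 m.
Hydraulic radius R = A/P = 3.6/5.66 = 0.636 m.
From Manning's equation, S = [nQ / (1 A R^(2/3))]² = [0.027 × 6.47 / (1 × 3.6 × 0.636^(2/3))]² = 0.00431.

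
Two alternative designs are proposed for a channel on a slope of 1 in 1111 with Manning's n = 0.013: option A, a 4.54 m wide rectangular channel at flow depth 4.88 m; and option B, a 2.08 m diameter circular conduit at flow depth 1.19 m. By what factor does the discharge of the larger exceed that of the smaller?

Channel A: Flow area A = b·y = 4.54 × 4.88 = 22.16 m². Wetted perimeter P = b + 2y = 4.54 + 2×4.88 = 14.3 m. Hydraulic radius R = A/P = 22.16/14.3 = 1.549 m. Q_A = (1/0.013)·22.16·1.549^(2/3)·√0.0009001 = 68.46 m³/s.
Channel B: For a circular section of diameter D = 2.08 m at depth y = 1.19 m, the central angle is θ = 2 arccos(1 − 2y/D) = 3.431 rad. Then A = (D²/8)(θ − sin θ) = 2.01 m² and P = Dθ/2 = 3.568 m. Hydraulic radius R = A/P = 2.01/3.568 = 0.5633 m. Q_B = (1/0.013)·2.01·0.5633^(2/3)·√0.0009001 = 3.164 m³/s.
The larger discharge is 68.46 m³/s and the smaller is 3.164 m³/s; the ratio is 21.6.

21.6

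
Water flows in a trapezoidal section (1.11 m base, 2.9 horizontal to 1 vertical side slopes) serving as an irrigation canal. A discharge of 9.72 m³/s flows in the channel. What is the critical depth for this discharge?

At critical depth, Q² T / (g A³) = 1, i.e. A³/T = Q²/g = 9.72²/9.81 = 9.631.
Trying y = 0.842 m: A³/T = 4.463 — too small.
Trying y = 1.01 m: A³/T = 9.743 — ≈ 9.631.

y_c = 1.01 m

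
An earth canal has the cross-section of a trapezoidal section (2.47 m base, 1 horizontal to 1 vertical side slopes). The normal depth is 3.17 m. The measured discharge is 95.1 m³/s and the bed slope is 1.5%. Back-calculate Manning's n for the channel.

n = 0.031

With bottom width b = 2.47 m and side slope z = 1: A = (b + zy)y = (2.47 + 1×3.17)×3.17 = 17.88 m²; P = b + 2y√(1+z²) = 2.47 + 2×3.17×1.414 = 11.44 m.
Hydraulic radius R = A/P = 17.88/11.44 = 1.563 m.
Rearranging Manning's equation: n = (1/Q) A R^(2/3) S^(1/2) = (1/95.1) × 17.88 × 1.563^(2/3) × √0.015 = 0.031.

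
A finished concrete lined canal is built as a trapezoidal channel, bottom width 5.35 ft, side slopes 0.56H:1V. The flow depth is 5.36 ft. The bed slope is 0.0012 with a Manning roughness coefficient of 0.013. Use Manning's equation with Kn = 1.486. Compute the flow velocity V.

V = 7.37 ft/s

With bottom width b = 5.35 ft and side slope z = 0.56: A = (b + zy)y = (5.35 + 0.56×5.36)×5.36 = 44.76 ft²; P = b + 2y√(1+z²) = 5.35 + 2×5.36×1.146 = 17.64 ft.
Hydraulic radius R = A/P = 44.76/17.64 = 2.538 ft.
From Manning's equation, V = (1.486/n) R^(2/3) S^(1/2) = (1.486/0.013) × 2.538^(2/3) × 0.0012^(1/2) = 7.37 ft/s.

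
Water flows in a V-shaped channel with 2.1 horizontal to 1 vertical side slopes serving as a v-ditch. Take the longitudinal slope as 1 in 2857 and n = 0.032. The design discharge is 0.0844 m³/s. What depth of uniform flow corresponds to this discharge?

Manning's equation rearranged: A R^(2/3) = nQ / (1·√S) = 0.032 × 0.0844 / (√0.00035) = 0.1444.
Try y = 0.399 m: A R^(2/3) = 0.1066 — too small.
Try y = 0.547 m: A R^(2/3) = 0.2473 — too large.
Try y = 0.447 m: A R^(2/3) = 0.1444 — close enough.

y_n = 0.447 m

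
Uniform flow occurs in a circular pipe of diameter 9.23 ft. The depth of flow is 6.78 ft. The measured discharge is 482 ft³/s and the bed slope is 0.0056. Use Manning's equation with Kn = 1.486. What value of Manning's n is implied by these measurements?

For a circular section of diameter D = 9.23 ft at depth y = 6.78 ft, the central angle is θ = 2 arccos(1 − 2y/D) = 4.118 rad. Then A = (D²/8)(θ − sin θ) = 52.68 ft² and P = Dθ/2 = 19.01 ft.
Hydraulic radius R = A/P = 52.68/19.01 = 2.772 ft.
Rearranging Manning's equation: n = (1.486/Q) A R^(2/3) S^(1/2) = (1.486/482) × 52.68 × 2.772^(2/3) × √0.0056 = 0.024.

n = 0.024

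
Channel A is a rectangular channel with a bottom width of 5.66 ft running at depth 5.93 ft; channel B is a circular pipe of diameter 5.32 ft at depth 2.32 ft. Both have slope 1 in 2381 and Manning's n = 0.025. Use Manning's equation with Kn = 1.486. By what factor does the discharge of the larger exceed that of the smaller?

Channel A: Flow area A = b·y = 5.66 × 5.93 = 33.56 ft². Wetted perimeter P = b + 2y = 5.66 + 2×5.93 = 17.52 ft. Hydraulic radius R = A/P = 33.56/17.52 = 1.916 ft. Q_A = (1.486/0.025)·33.56·1.916^(2/3)·√0.00042 = 63.07 ft³/s.
Channel B: For a circular section of diameter D = 5.32 ft at depth y = 2.32 ft, the central angle is θ = 2 arccos(1 − 2y/D) = 2.885 rad. Then A = (D²/8)(θ − sin θ) = 9.31 ft² and P = Dθ/2 = 7.675 ft. Hydraulic radius R = A/P = 9.31/7.675 = 1.213 ft. Q_B = (1.486/0.025)·9.31·1.213^(2/3)·√0.00042 = 12.9 ft³/s.
The larger discharge is 63.07 ft³/s and the smaller is 12.9 ft³/s; the ratio is 4.89.

4.89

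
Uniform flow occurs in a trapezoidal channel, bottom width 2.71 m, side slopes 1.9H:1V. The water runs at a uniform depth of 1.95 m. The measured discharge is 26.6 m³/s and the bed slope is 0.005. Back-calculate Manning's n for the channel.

With bottom width b = 2.71 m and side slope z = 1.9: A = (b + zy)y = (2.71 + 1.9×1.95)×1.95 = 12.51 m²; P = b + 2y√(1+z²) = 2.71 + 2×1.95×2.147 = 11.08 m.
Hydraulic radius R = A/P = 12.51/11.08 = 1.129 m.
Rearranging Manning's equation: n = (1/Q) A R^(2/3) S^(1/2) = (1/26.6) × 12.51 × 1.129^(2/3) × √0.005 = 0.036.

n = 0.036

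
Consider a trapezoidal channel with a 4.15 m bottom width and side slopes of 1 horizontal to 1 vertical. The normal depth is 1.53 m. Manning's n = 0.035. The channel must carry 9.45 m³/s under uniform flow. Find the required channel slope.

With bottom width b = 4.15 m and side slope z = 1: A = (b + zy)y = (4.15 + 1×1.53)×1.53 = 8.69 m²; P = b + 2y√(1+z²) = 4.15 + 2×1.53×1.414 = 8.477 m.
Hydraulic radius R = A/P = 8.69/8.477 = 1.025 m.
From Manning's equation, S = [nQ / (1 A R^(2/3))]² = [0.035 × 9.45 / (1 × 8.69 × 1.025^(2/3))]² = 0.0014.

S = 0.0014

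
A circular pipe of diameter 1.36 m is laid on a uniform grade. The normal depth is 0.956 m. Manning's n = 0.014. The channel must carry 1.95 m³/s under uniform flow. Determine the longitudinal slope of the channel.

S = 0.0021

For a circular section of diameter D = 1.36 m at depth y = 0.956 m, the central angle is θ = 2 arccos(1 − 2y/D) = 3.977 rad. Then A = (D²/8)(θ − sin θ) = 1.091 m² and P = Dθ/2 = 2.705 m.
Hydraulic radius R = A/P = 1.091/2.705 = 0.4034 m.
From Manning's equation, S = [nQ / (1 A R^(2/3))]² = [0.014 × 1.95 / (1 × 1.091 × 0.4034^(2/3))]² = 0.0021.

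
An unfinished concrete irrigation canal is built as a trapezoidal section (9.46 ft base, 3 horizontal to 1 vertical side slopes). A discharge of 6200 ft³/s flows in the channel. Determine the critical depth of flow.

y_c = 10.7 ft

At critical depth, Q² T / (g A³) = 1, i.e. A³/T = Q²/g = 6200²/32.2 = 1194000.
Trying y = 7.33 ft: A³/T = 229200 — low.
Trying y = 13.2 ft: A³/T = 3063000 — high.
Trying y = 10.7 ft: A³/T = 1194000 — matches.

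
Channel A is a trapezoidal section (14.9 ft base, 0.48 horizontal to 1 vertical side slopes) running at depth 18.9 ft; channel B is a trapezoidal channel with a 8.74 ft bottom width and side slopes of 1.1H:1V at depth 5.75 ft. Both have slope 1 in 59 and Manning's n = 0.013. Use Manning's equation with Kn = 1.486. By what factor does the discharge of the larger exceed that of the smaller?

Channel A: With bottom width b = 14.9 ft and side slope z = 0.48: A = (b + zy)y = (14.9 + 0.48×18.9)×18.9 = 453.1 ft²; P = b + 2y√(1+z²) = 14.9 + 2×18.9×1.109 = 56.83 ft. Hydraulic radius R = A/P = 453.1/56.83 = 7.973 ft. Q_A = (1.486/0.013)·453.1·7.973^(2/3)·√0.01695 = 26910 ft³/s.
Channel B: With bottom width b = 8.74 ft and side slope z = 1.1: A = (b + zy)y = (8.74 + 1.1×5.75)×5.75 = 86.62 ft²; P = b + 2y√(1+z²) = 8.74 + 2×5.75×1.487 = 25.84 ft. Hydraulic radius R = A/P = 86.62/25.84 = 3.353 ft. Q_B = (1.486/0.013)·86.62·3.353^(2/3)·√0.01695 = 2888 ft³/s.
The larger discharge is 26910 ft³/s and the smaller is 2888 ft³/s; the ratio is 9.32.

9.32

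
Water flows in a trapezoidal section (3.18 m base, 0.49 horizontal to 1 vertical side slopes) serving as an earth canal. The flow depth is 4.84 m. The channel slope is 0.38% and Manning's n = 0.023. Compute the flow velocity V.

V = 4.15 m/s

With bottom width b = 3.18 m and side slope z = 0.49: A = (b + zy)y = (3.18 + 0.49×4.84)×4.84 = 26.87 m²; P = b + 2y√(1+z²) = 3.18 + 2×4.84×1.114 = 13.96 m.
Hydraulic radius R = A/P = 26.87/13.96 = 1.925 m.
From Manning's equation, V = (1/n) R^(2/3) S^(1/2) = (1/0.023) × 1.925^(2/3) × 0.0038^(1/2) = 4.15 m/s.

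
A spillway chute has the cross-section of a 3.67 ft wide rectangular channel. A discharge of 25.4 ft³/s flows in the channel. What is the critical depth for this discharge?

For a rectangular channel, critical depth y_c = (q²/g)^(1/3) where q = Q/b = 25.4/3.67 = 6.921 ft²/s.
So y_c = (6.921²/32.2)^(1/3) = 1.14 ft.

y_c = 1.14 ft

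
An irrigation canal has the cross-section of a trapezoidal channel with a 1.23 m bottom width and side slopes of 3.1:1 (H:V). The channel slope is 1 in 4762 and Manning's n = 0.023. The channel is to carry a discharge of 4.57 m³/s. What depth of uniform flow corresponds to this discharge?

y_n = 1.47 m

Manning's equation rearranged: A R^(2/3) = nQ / (1·√S) = 0.023 × 4.57 / (√0.00021) = 7.253.
Try y = 1.87 m: A R^(2/3) = 12.96 — over.
Try y = 1.27 m: A R^(2/3) = 5.126 — short.
Try y = 1.47 m: A R^(2/3) = 7.253 — ≈ 7.253.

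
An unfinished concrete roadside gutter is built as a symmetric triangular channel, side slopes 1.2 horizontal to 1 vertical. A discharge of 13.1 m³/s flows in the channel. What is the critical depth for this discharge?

y_c = 1.89 m

At critical depth, Q² T / (g A³) = 1, i.e. A³/T = Q²/g = 13.1²/9.81 = 17.49.
Try y = 1.3 m: A³/T = 2.673 — low.
Try y = 2.32 m: A³/T = 48.39 — high.
Try y = 1.89 m: A³/T = 17.36 — close enough.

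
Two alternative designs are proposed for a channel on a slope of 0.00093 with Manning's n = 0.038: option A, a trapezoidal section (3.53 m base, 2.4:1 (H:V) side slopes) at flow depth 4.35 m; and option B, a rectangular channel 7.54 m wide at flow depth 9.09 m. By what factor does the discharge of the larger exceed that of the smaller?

Channel A: With bottom width b = 3.53 m and side slope z = 2.4: A = (b + zy)y = (3.53 + 2.4×4.35)×4.35 = 60.77 m²; P = b + 2y√(1+z²) = 3.53 + 2×4.35×2.6 = 26.15 m. Hydraulic radius R = A/P = 60.77/26.15 = 2.324 m. Q_A = (1/0.038)·60.77·2.324^(2/3)·√0.00093 = 85.56 m³/s.
Channel B: Flow area A = b·y = 7.54 × 9.09 = 68.54 m². Wetted perimeter P = b + 2y = 7.54 + 2×9.09 = 25.72 m. Hydraulic radius R = A/P = 68.54/25.72 = 2.665 m. Q_B = (1/0.038)·68.54·2.665^(2/3)·√0.00093 = 105.7 m³/s.
The larger discharge is 105.7 m³/s and the smaller is 85.56 m³/s; the ratio is 1.24.

1.24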